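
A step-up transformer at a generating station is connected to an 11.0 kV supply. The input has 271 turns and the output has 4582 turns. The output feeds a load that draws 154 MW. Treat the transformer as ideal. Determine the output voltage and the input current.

V_out ≈ 186000 V, I_in ≈ 14000 A

V_out = V_in × N_out/N_in = 11000 × 4582/271 = 185990 V.
I_out = P/V_out = 1.54×10^8/185990 = 828.02 A.
I_in = I_out × N_out/N_in = 828.02 × 4582/271 = 14000 A.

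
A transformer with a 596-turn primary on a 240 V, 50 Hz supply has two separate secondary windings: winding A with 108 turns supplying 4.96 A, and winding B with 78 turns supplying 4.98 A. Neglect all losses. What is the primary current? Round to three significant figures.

V_A = 240 × 108/596 = 43.490 V; V_B = 240 × 78/596 = 31.409 V.
P_out = V_A I_A + V_B I_B = 43.490×4.96 + 31.409×4.98 = 215.71 + 156.42 = 372.13 W.
Ideal ⇒ P_in = P_out, so I_p = P_out/V_p = 372.13/240 = 1.55 A.

I_p ≈ 1.55 A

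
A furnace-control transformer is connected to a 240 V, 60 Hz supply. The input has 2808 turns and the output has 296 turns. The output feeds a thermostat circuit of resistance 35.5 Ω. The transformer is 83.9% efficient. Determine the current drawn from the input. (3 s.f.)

I_in ≈ 0.0895 A

V_out = 240 × 296/2808 = 25.299 V.
I_out = V_out/R = 25.299/35.5 = 0.71265 A.
P_out = V_out I_out = 25.299 × 0.71265 = 18.029 W.
P_in = P_out/η = 18.029/0.839 = 21.489 W.
I_in = P_in/V_in = 21.489/240 = 0.0895 A.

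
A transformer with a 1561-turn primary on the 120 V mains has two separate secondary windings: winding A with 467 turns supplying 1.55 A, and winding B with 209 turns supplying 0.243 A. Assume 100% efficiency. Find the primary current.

V_A = 120 × 467/1561 = 35.900 V; V_B = 120 × 209/1561 = 16.067 V.
P_out = V_A I_A + V_B I_B = 35.900×1.55 + 16.067×0.243 = 55.645 + 3.9042 = 59.549 W.
Ideal ⇒ P_in = P_out, so I_p = P_out/V_p = 59.549/120 = 0.496 A.

I_p ≈ 0.496 A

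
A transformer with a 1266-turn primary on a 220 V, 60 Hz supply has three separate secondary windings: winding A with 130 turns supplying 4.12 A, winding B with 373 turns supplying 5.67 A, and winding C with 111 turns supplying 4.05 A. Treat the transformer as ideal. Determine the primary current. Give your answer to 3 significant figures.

I_p ≈ 2.45 A

V_A = 220 × 130/1266 = 22.591 V; V_B = 220 × 373/1266 = 64.818 V; V_C = 220 × 111/1266 = 19.289 V.
P_out = V_A I_A + V_B I_B + V_C I_C = 22.591×4.12 + 64.818×5.67 + 19.289×4.05 = 93.074 + 367.52 + 78.121 = 538.72 W.
Ideal ⇒ P_in = P_out, so I_p = P_out/V_p = 538.72/220 = 2.45 A.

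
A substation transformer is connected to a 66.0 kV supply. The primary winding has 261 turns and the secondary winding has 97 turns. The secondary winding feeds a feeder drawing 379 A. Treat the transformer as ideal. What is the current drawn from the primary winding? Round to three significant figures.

For an ideal transformer I_p N_p = I_s N_s, so I_p = 379 × 97/261 = 141 A.

I_p ≈ 141 A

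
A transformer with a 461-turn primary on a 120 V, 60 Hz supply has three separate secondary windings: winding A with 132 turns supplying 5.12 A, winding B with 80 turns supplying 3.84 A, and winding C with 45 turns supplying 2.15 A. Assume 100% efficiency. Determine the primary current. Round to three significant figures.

I_p ≈ 2.34 A

V_A = 120 × 132/461 = 34.360 V; V_B = 120 × 80/461 = 20.824 V; V_C = 120 × 45/461 = 11.714 V.
P_out = V_A I_A + V_B I_B + V_C I_C = 34.360×5.12 + 20.824×3.84 + 11.714×2.15 = 175.92 + 79.965 + 25.184 = 281.07 W.
Ideal ⇒ P_in = P_out, so I_p = P_out/V_p = 281.07/120 = 2.34 A.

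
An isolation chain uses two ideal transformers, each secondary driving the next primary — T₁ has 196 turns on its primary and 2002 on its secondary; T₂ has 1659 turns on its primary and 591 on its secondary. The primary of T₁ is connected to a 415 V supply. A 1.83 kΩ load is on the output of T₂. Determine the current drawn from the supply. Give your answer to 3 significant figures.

After T₁: V = 415.00 × 2002/196 = 4238.9 V.
After T₂: V = 4238.9 × 591/1659 = 1510.1 V.
I_load = 1510.1/1830 = 0.82518 A, so P_out = 1510.1 × 0.82518 = 1246.1 W.
All ideal ⇒ P_in = P_out, so I_supply = 1246.1/415 = 3.00 A.

I_supply ≈ 3.00 A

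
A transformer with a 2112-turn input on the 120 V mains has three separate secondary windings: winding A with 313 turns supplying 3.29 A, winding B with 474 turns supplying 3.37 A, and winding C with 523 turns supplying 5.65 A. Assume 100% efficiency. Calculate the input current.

V_A = 120 × 313/2112 = 17.784 V; V_B = 120 × 474/2112 = 26.932 V; V_C = 120 × 523/2112 = 29.716 V.
P_out = V_A I_A + V_B I_B + V_C I_C = 17.784×3.29 + 26.932×3.37 + 29.716×5.65 = 58.510 + 90.760 + 167.89 = 317.16 W.
Ideal ⇒ P_in = P_out, so I_in = P_out/V_in = 317.16/120 = 2.64 A.

I_in ≈ 2.64 A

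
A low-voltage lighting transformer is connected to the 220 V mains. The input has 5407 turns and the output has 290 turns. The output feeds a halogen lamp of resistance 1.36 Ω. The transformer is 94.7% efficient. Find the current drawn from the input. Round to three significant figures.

I_in ≈ 0.491 A

V_out = 220 × 290/5407 = 11.800 V.
I_out = V_out/R = 11.800/1.36 = 8.6761 A.
P_out = V_out I_out = 11.800 × 8.6761 = 102.37 W.
P_in = P_out/η = 102.37/0.947 = 108.10 W.
I_in = P_in/V_in = 108.10/220 = 0.491 A.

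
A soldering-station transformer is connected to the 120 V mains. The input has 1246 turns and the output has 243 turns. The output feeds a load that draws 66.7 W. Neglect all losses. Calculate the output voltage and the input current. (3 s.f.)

V_out = V_in × N_out/N_in = 120 × 243/1246 = 23.403 V.
I_out = P/V_out = 66.7/23.403 = 2.8501 A.
I_in = I_out × N_out/N_in = 2.8501 × 243/1246 = 0.556 A.

V_out ≈ 23.4 V, I_in ≈ 0.556 A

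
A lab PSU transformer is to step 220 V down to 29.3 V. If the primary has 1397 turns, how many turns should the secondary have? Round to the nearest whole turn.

N_s = 186 turns

N_s/N_p = V_s/V_p, so N_s = 1397 × 29.3/220 = 186.1 ≈ 186 turns.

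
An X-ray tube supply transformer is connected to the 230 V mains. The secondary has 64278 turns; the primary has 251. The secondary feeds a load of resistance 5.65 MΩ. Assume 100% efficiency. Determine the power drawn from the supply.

V_s = V_p × N_s/N_p = 230 × 64278/251 = 58900 V.
I_s = V_s/R = 58900/(5.65×10^6) = 0.010425 A.
I_p = I_s × N_s/N_p = 0.010425 × 64278/251 = 2.6697 A.
P = V_p I_p = 230 × 2.6697 = 614 W.

P ≈ 614 W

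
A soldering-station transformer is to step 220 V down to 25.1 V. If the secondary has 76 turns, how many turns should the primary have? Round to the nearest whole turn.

N_p/N_s = V_p/V_s, so N_p = 76 × 220/25.1 = 666.1 ≈ 666 turns.

N_p = 666 turns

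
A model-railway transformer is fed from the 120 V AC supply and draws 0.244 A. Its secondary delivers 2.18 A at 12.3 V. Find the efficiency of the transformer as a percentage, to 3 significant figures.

η ≈ 91.6%

P_in = 120 × 0.244 = 29.2800 W.
P_out = 12.3 × 2.18 = 26.8140 W.
η = P_out/P_in = 26.8140/29.2800 = 0.916.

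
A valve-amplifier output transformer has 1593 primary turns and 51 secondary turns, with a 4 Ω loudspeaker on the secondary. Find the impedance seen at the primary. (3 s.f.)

Z_p = (N_p/N_s)² × Z_s = (1593/51)² × 4 = 3900 Ω.

Z_p ≈ 3900 Ω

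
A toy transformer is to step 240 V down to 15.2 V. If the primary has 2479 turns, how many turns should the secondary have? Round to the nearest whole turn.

N_s/N_p = V_s/V_p, so N_s = 2479 × 15.2/240 = 157.0 ≈ 157 turns.

N_s = 157 turns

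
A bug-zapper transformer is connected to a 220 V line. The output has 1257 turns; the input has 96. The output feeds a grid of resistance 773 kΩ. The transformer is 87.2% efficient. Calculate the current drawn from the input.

I_in ≈ 0.0560 A

V_out = 220 × 1257/96 = 2880.6 V.
I_out = V_out/R = 2880.6/773000 = 0.0037266 A.
P_out = V_out I_out = 2880.6 × 0.0037266 = 10.735 W.
P_in = P_out/η = 10.735/0.872 = 12.311 W.
I_in = P_in/V_in = 12.311/220 = 0.0560 A.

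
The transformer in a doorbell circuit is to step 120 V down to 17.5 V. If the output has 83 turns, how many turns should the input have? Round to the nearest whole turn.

N_in/N_out = V_in/V_out, so N_in = 83 × 120/17.5 = 569.1 ≈ 569 turns.

N_in = 569 turns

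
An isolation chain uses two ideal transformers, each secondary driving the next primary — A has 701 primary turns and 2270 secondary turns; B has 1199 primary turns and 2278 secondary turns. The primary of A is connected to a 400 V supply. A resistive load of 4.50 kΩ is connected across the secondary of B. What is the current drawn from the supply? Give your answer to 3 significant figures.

I_supply ≈ 3.36 A

After A: V = 400.00 × 2270/701 = 1295.3 V.
After B: V = 1295.3 × 2278/1199 = 2460.9 V.
I_load = 2460.9/4500 = 0.54688 A, so P_out = 2460.9 × 0.54688 = 1345.8 W.
All ideal ⇒ P_in = P_out, so I_supply = 1345.8/400 = 3.36 A.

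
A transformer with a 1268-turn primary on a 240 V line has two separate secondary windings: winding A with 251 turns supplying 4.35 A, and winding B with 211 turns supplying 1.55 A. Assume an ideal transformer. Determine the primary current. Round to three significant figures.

V_A = 240 × 251/1268 = 47.508 V; V_B = 240 × 211/1268 = 39.937 V.
P_out = V_A I_A + V_B I_B = 47.508×4.35 + 39.937×1.55 = 206.66 + 61.902 = 268.56 W.
Ideal ⇒ P_in = P_out, so I_p = P_out/V_p = 268.56/240 = 1.12 A.

I_p ≈ 1.12 A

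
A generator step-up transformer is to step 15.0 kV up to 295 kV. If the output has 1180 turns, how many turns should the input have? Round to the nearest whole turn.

N_in = 60 turns

N_in/N_out = V_in/V_out, so N_in = 1180 × 15000/295000 = 60.0 ≈ 60 turns.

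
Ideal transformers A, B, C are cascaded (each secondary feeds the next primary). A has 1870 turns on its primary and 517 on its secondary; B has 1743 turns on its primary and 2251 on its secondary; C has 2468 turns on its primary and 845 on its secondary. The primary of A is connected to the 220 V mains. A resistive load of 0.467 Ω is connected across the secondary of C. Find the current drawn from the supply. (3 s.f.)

Secondary of A: V = 220.00 × 517/1870 = 60.824 V.
Secondary of B: V = 60.824 × 2251/1743 = 78.551 V.
Secondary of C: V = 78.551 × 845/2468 = 26.894 V.
I_load = 26.894/0.467 = 57.590 A, so P_out = 26.894 × 57.590 = 1548.8 W.
All ideal ⇒ P_in = P_out, so I_supply = 1548.8/220 = 7.04 A.

I_supply ≈ 7.04 A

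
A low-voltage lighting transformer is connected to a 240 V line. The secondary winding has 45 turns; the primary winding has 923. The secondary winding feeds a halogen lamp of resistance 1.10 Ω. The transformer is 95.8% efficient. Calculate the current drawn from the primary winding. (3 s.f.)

I_p ≈ 0.541 A

V_s = 240 × 45/923 = 11.701 V.
I_s = V_s/R = 11.701/1.10 = 10.637 A.
P_out = V_s I_s = 11.701 × 10.637 = 124.47 W.
P_in = P_out/η = 124.47/0.958 = 129.92 W.
I_p = P_in/V_p = 129.92/240 = 0.541 A.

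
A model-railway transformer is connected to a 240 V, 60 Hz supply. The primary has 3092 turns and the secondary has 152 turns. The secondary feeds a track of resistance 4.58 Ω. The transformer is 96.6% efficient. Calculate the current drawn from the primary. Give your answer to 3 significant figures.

I_p ≈ 0.131 A

V_s = 240 × 152/3092 = 11.798 V.
I_s = V_s/R = 11.798/4.58 = 2.5760 A.
P_out = V_s I_s = 11.798 × 2.5760 = 30.392 W.
P_in = P_out/η = 30.392/0.966 = 31.462 W.
I_p = P_in/V_p = 31.462/240 = 0.131 A.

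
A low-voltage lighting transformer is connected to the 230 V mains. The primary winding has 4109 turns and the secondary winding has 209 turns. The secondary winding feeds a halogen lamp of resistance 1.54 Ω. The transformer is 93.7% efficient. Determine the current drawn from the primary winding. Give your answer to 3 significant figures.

I_p ≈ 0.412 A

V_s = 230 × 209/4109 = 11.699 V.
I_s = V_s/R = 11.699/1.54 = 7.5966 A.
P_out = V_s I_s = 11.699 × 7.5966 = 88.870 W.
P_in = P_out/η = 88.870/0.937 = 94.845 W.
I_p = P_in/V_p = 94.845/230 = 0.412 A.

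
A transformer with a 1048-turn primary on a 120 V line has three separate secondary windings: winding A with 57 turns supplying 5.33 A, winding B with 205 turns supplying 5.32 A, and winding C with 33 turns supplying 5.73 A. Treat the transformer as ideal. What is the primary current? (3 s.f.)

V_A = 120 × 57/1048 = 6.5267 V; V_B = 120 × 205/1048 = 23.473 V; V_C = 120 × 33/1048 = 3.7786 V.
P_out = V_A I_A + V_B I_B + V_C I_C = 6.5267×5.33 + 23.473×5.32 + 3.7786×5.73 = 34.787 + 124.88 + 21.652 = 181.32 W.
Ideal ⇒ P_in = P_out, so I_p = P_out/V_p = 181.32/120 = 1.51 A.

I_p ≈ 1.51 A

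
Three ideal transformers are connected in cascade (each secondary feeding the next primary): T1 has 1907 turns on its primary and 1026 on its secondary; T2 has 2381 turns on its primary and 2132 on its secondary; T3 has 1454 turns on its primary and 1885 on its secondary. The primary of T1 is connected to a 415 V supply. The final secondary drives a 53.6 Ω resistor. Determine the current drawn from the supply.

I_supply ≈ 3.02 A

Secondary of T1: V = 415.00 × 1026/1907 = 223.28 V.
Secondary of T2: V = 223.28 × 2132/2381 = 199.93 V.
Secondary of T3: V = 199.93 × 1885/1454 = 259.19 V.
I_load = 259.19/53.6 = 4.8356 A, so P_out = 259.19 × 4.8356 = 1253.4 W.
All ideal ⇒ P_in = P_out, so I_supply = 1253.4/415 = 3.02 A.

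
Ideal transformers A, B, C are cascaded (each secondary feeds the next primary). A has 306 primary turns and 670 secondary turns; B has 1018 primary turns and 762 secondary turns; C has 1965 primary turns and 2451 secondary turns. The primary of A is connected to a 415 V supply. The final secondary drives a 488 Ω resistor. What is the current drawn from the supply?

After A: V = 415.00 × 670/306 = 908.66 V.
After B: V = 908.66 × 762/1018 = 680.16 V.
After C: V = 680.16 × 2451/1965 = 848.38 V.
I_load = 848.38/488 = 1.7385 A, so P_out = 848.38 × 1.7385 = 1474.9 W.
All ideal ⇒ P_in = P_out, so I_supply = 1474.9/415 = 3.55 A.

I_supply ≈ 3.55 A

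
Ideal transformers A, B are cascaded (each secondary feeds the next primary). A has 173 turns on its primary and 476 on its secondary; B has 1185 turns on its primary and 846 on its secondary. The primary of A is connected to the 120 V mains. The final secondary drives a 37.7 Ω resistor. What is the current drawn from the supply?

Secondary of A: V = 120.00 × 476/173 = 330.17 V.
Secondary of B: V = 330.17 × 846/1185 = 235.72 V.
I_load = 235.72/37.7 = 6.2525 A, so P_out = 235.72 × 6.2525 = 1473.8 W.
All ideal ⇒ P_in = P_out, so I_supply = 1473.8/120 = 12.3 A.

I_supply ≈ 12.3 A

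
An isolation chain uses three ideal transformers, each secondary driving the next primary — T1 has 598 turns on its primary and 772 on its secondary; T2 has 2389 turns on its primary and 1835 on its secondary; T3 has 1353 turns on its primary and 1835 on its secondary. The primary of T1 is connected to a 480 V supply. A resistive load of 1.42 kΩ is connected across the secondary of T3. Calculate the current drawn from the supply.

I_supply ≈ 0.611 A

Secondary of T1: V = 480.00 × 772/598 = 619.67 V.
Secondary of T2: V = 619.67 × 1835/2389 = 475.97 V.
Secondary of T3: V = 475.97 × 1835/1353 = 645.53 V.
I_load = 645.53/1420 = 0.45460 A, so P_out = 645.53 × 0.45460 = 293.46 W.
All ideal ⇒ P_in = P_out, so I_supply = 293.46/480 = 0.611 A.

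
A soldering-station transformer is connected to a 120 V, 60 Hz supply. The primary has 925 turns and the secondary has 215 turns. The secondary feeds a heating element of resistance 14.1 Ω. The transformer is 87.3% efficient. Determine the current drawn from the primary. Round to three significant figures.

V_s = 120 × 215/925 = 27.892 V.
I_s = V_s/R = 27.892/14.1 = 1.9781 A.
P_out = V_s I_s = 27.892 × 1.9781 = 55.174 W.
P_in = P_out/η = 55.174/0.873 = 63.201 W.
I_p = P_in/V_p = 63.201/120 = 0.527 A.

I_p ≈ 0.527 A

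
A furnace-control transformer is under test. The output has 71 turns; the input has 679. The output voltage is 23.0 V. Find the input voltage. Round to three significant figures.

V_in ≈ 220 V

V_in/V_out = N_in/N_out, so V_in = 23.0 × 679/71 = 220 V.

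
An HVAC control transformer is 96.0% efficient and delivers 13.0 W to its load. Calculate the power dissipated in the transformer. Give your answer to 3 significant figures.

P_in = P_out/η = 13.0/0.960 = 13.5417 W.
P_loss = P_in − P_out = 13.5417 − 13.0 = 0.542 W.

P_loss ≈ 0.542 W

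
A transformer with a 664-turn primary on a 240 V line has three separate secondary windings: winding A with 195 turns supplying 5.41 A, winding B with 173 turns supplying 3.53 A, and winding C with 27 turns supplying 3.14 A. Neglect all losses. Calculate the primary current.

V_A = 240 × 195/664 = 70.482 V; V_B = 240 × 173/664 = 62.530 V; V_C = 240 × 27/664 = 9.7590 V.
P_out = V_A I_A + V_B I_B + V_C I_C = 70.482×5.41 + 62.530×3.53 + 9.7590×3.14 = 381.31 + 220.73 + 30.643 = 632.68 W.
Ideal ⇒ P_in = P_out, so I_p = P_out/V_p = 632.68/240 = 2.64 A.

I_p ≈ 2.64 A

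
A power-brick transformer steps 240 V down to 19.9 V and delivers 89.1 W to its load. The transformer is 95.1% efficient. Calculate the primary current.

P_in = P_out/η = 89.1/0.951 = 93.691 W.
I_p = P_in/V_p = 93.691/240 = 0.390 A.

I_p ≈ 0.390 A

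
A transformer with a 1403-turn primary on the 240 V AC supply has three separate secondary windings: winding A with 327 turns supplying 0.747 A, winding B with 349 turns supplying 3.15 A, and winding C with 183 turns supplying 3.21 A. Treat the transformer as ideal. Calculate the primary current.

V_A = 240 × 327/1403 = 55.937 V; V_B = 240 × 349/1403 = 59.701 V; V_C = 240 × 183/1403 = 31.304 V.
P_out = V_A I_A + V_B I_B + V_C I_C = 55.937×0.747 + 59.701×3.15 + 31.304×3.21 = 41.785 + 188.06 + 100.49 = 330.33 W.
Ideal ⇒ P_in = P_out, so I_p = P_out/V_p = 330.33/240 = 1.38 A.

I_p ≈ 1.38 A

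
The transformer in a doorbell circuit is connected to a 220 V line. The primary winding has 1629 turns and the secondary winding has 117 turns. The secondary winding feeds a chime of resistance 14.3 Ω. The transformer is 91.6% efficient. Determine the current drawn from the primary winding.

V_s = 220 × 117/1629 = 15.801 V.
I_s = V_s/R = 15.801/14.3 = 1.1050 A.
P_out = V_s I_s = 15.801 × 1.1050 = 17.460 W.
P_in = P_out/η = 17.460/0.916 = 19.061 W.
I_p = P_in/V_p = 19.061/220 = 0.0866 A.

I_p ≈ 0.0866 A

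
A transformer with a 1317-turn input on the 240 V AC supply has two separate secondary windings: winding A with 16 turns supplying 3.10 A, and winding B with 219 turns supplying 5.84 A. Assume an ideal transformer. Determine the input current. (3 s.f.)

I_in ≈ 1.01 A

V_A = 240 × 16/1317 = 2.9157 V; V_B = 240 × 219/1317 = 39.909 V.
P_out = V_A I_A + V_B I_B = 2.9157×3.10 + 39.909×5.84 = 9.0387 + 233.07 = 242.11 W.
Ideal ⇒ P_in = P_out, so I_in = P_out/V_in = 242.11/240 = 1.01 A.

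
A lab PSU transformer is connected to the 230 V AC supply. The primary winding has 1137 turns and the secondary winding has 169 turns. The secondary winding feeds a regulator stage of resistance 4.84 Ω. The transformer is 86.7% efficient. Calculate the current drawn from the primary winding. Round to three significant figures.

I_p ≈ 1.21 A

V_s = 230 × 169/1137 = 34.186 V.
I_s = V_s/R = 34.186/4.84 = 7.0633 A.
P_out = V_s I_s = 34.186 × 7.0633 = 241.47 W.
P_in = P_out/η = 241.47/0.867 = 278.51 W.
I_p = P_in/V_p = 278.51/230 = 1.21 A.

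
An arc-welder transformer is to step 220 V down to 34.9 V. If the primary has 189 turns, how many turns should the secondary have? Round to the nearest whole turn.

N_s/N_p = V_s/V_p, so N_s = 189 × 34.9/220 = 30.0 ≈ 30 turns.

N_s = 30 turns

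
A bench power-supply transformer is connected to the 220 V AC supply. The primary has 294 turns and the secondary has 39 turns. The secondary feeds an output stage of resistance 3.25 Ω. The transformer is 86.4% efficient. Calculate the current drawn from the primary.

V_s = 220 × 39/294 = 29.184 V.
I_s = V_s/R = 29.184/3.25 = 8.9796 A.
P_out = V_s I_s = 29.184 × 8.9796 = 262.06 W.
P_in = P_out/η = 262.06/0.864 = 303.31 W.
I_p = P_in/V_p = 303.31/220 = 1.38 A.

I_p ≈ 1.38 A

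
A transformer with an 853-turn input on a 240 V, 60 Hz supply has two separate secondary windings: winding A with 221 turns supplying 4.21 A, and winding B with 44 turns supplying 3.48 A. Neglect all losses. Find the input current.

I_in ≈ 1.27 A

V_A = 240 × 221/853 = 62.181 V; V_B = 240 × 44/853 = 12.380 V.
P_out = V_A I_A + V_B I_B = 62.181×4.21 + 12.380×3.48 = 261.78 + 43.082 = 304.86 W.
Ideal ⇒ P_in = P_out, so I_in = P_out/V_in = 304.86/240 = 1.27 A.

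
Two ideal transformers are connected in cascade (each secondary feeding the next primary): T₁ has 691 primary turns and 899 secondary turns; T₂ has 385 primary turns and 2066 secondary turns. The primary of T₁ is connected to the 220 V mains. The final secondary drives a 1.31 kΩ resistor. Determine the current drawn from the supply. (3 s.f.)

After T₁: V = 220.00 × 899/691 = 286.22 V.
After T₂: V = 286.22 × 2066/385 = 1535.9 V.
I_load = 1535.9/1310 = 1.1725 A, so P_out = 1535.9 × 1.1725 = 1800.8 W.
All ideal ⇒ P_in = P_out, so I_supply = 1800.8/220 = 8.19 A.

I_supply ≈ 8.19 A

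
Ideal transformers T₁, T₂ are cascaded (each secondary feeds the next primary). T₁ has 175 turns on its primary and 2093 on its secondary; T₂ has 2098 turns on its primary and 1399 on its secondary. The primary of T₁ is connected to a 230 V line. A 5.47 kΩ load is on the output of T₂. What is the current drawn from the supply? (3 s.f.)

After T₁: V = 230.00 × 2093/175 = 2750.8 V.
After T₂: V = 2750.8 × 1399/2098 = 1834.3 V.
I_load = 1834.3/5470 = 0.33534 A, so P_out = 1834.3 × 0.33534 = 615.11 W.
All ideal ⇒ P_in = P_out, so I_supply = 615.11/230 = 2.67 A.

I_supply ≈ 2.67 A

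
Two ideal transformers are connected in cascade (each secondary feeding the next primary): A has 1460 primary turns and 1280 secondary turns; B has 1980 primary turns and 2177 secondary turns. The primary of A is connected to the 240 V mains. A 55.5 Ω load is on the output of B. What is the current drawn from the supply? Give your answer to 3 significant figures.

I_supply ≈ 4.02 A

After A: V = 240.00 × 1280/1460 = 210.41 V.
After B: V = 210.41 × 2177/1980 = 231.35 V.
I_load = 231.35/55.5 = 4.1684 A, so P_out = 231.35 × 4.1684 = 964.34 W.
All ideal ⇒ P_in = P_out, so I_supply = 964.34/240 = 4.02 A.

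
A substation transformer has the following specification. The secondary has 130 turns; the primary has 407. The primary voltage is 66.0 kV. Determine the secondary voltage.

V_s ≈ 21100 V

V_s/V_p = N_s/N_p, so V_s = 66000 × 130/407 = 21100 V.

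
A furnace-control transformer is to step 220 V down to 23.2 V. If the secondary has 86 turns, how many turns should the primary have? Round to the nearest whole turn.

N_p = 816 turns

N_p/N_s = V_p/V_s, so N_p = 86 × 220/23.2 = 815.5 ≈ 816 turns.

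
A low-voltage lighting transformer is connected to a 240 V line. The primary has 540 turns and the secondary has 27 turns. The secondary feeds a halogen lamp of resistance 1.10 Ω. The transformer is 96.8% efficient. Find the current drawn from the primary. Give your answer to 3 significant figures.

I_p ≈ 0.563 A

V_s = 240 × 27/540 = 12.000 V.
I_s = V_s/R = 12.000/1.10 = 10.909 A.
P_out = V_s I_s = 12.000 × 10.909 = 130.91 W.
P_in = P_out/η = 130.91/0.968 = 135.24 W.
I_p = P_in/V_p = 135.24/240 = 0.563 A.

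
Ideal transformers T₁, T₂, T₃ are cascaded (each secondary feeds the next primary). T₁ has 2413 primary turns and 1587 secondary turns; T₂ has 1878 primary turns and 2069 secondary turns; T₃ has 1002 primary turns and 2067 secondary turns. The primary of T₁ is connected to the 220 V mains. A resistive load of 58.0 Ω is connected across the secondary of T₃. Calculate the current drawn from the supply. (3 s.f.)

After T₁: V = 220.00 × 1587/2413 = 144.69 V.
After T₂: V = 144.69 × 2069/1878 = 159.41 V.
After T₃: V = 159.41 × 2067/1002 = 328.84 V.
I_load = 328.84/58.0 = 5.6696 A, so P_out = 328.84 × 5.6696 = 1864.4 W.
All ideal ⇒ P_in = P_out, so I_supply = 1864.4/220 = 8.47 A.

I_supply ≈ 8.47 A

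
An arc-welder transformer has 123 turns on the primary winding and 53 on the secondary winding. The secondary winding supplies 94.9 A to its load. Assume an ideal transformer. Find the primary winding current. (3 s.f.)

For an ideal transformer I_p/I_s = N_s/N_p, so I_p = 94.9 × 53/123 = 40.9 A.

I_p ≈ 40.9 A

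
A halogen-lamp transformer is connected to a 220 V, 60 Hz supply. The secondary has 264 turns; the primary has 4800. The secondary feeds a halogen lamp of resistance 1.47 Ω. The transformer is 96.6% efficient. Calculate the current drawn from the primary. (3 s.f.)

V_s = 220 × 264/4800 = 12.100 V.
I_s = V_s/R = 12.100/1.47 = 8.2313 A.
P_out = V_s I_s = 12.100 × 8.2313 = 99.599 W.
P_in = P_out/η = 99.599/0.966 = 103.10 W.
I_p = P_in/V_p = 103.10/220 = 0.469 A.

I_p ≈ 0.469 A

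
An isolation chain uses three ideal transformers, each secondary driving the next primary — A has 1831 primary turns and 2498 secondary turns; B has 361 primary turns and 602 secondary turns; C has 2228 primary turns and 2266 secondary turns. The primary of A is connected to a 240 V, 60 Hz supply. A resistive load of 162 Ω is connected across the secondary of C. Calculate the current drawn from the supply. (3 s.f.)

Secondary of A: V = 240.00 × 2498/1831 = 327.43 V.
Secondary of B: V = 327.43 × 602/361 = 546.02 V.
Secondary of C: V = 546.02 × 2266/2228 = 555.33 V.
I_load = 555.33/162 = 3.4279 A, so P_out = 555.33 × 3.4279 = 1903.6 W.
All ideal ⇒ P_in = P_out, so I_supply = 1903.6/240 = 7.93 A.

I_supply ≈ 7.93 A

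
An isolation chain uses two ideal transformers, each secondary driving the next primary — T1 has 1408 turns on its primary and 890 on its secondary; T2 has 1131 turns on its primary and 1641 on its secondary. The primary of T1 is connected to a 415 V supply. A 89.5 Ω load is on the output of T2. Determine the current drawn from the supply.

I_supply ≈ 3.90 A

Secondary of T1: V = 415.00 × 890/1408 = 262.32 V.
Secondary of T2: V = 262.32 × 1641/1131 = 380.61 V.
I_load = 380.61/89.5 = 4.2526 A, so P_out = 380.61 × 4.2526 = 1618.6 W.
All ideal ⇒ P_in = P_out, so I_supply = 1618.6/415 = 3.90 A.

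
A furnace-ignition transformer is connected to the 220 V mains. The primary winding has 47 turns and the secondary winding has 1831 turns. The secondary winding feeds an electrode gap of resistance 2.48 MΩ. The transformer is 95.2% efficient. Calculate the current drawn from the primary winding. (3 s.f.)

I_p ≈ 0.141 A

V_s = 220 × 1831/47 = 8570.6 V.
I_s = V_s/R = 8570.6/(2.48×10^6) = 0.0034559 A.
P_out = V_s I_s = 8570.6 × 0.0034559 = 29.619 W.
P_in = P_out/η = 29.619/0.952 = 31.113 W.
I_p = P_in/V_p = 31.113/220 = 0.141 A.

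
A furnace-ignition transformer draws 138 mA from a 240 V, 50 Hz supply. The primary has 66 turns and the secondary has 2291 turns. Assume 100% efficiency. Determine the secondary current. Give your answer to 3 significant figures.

I_s/I_p = N_p/N_s, so I_s = 0.138 × 66/2291 = 0.00398 A.

I_s ≈ 0.00398 A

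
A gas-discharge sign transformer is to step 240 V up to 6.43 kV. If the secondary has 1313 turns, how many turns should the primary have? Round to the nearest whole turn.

N_p/N_s = V_p/V_s, so N_p = 1313 × 240/6430 = 49.0 ≈ 49 turns.

N_p = 49 turns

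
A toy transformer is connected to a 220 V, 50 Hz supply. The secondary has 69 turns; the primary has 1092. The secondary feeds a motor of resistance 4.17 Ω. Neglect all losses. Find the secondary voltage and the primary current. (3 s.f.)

V_s = V_p × N_s/N_p = 220 × 69/1092 = 13.901 V.
I_s = V_s/R = 13.901/4.17 = 3.3336 A.
I_p = I_s × N_s/N_p = 3.3336 × 69/1092 = 0.211 A.

V_s ≈ 13.9 V, I_p ≈ 0.211 A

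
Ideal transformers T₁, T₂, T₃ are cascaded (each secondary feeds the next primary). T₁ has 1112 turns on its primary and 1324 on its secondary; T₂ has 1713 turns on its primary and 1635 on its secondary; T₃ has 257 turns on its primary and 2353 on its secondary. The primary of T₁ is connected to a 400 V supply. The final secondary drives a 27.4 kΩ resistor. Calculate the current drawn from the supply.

Secondary of T₁: V = 400.00 × 1324/1112 = 476.26 V.
Secondary of T₂: V = 476.26 × 1635/1713 = 454.57 V.
Secondary of T₃: V = 454.57 × 2353/257 = 4161.9 V.
I_load = 4161.9/27400 = 0.15189 A, so P_out = 4161.9 × 0.15189 = 632.17 W.
All ideal ⇒ P_in = P_out, so I_supply = 632.17/400 = 1.58 A.

I_supply ≈ 1.58 A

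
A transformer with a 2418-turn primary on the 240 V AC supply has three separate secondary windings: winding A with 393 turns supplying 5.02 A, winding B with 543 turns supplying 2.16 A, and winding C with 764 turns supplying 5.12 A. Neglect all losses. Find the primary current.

I_p ≈ 2.92 A

V_A = 240 × 393/2418 = 39.007 V; V_B = 240 × 543/2418 = 53.896 V; V_C = 240 × 764/2418 = 75.831 V.
P_out = V_A I_A + V_B I_B + V_C I_C = 39.007×5.02 + 53.896×2.16 + 75.831×5.12 = 195.82 + 116.41 + 388.26 = 700.49 W.
Ideal ⇒ P_in = P_out, so I_p = P_out/V_p = 700.49/240 = 2.92 A.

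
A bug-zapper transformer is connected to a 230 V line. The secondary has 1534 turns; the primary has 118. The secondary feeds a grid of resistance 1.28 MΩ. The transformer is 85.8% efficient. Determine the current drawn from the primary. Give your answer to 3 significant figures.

V_s = 230 × 1534/118 = 2990.0 V.
I_s = V_s/R = 2990.0/(1.28×10^6) = 0.0023359 A.
P_out = V_s I_s = 2990.0 × 0.0023359 = 6.9845 W.
P_in = P_out/η = 6.9845/0.858 = 8.1404 W.
I_p = P_in/V_p = 8.1404/230 = 0.0354 A.

I_p ≈ 0.0354 A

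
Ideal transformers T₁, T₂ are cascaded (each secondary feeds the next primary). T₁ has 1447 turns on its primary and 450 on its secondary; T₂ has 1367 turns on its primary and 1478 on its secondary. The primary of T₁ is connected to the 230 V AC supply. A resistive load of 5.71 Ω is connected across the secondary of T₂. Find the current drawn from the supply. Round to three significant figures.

After T₁: V = 230.00 × 450/1447 = 71.527 V.
After T₂: V = 71.527 × 1478/1367 = 77.335 V.
I_load = 77.335/5.71 = 13.544 A, so P_out = 77.335 × 13.544 = 1047.4 W.
All ideal ⇒ P_in = P_out, so I_supply = 1047.4/230 = 4.55 A.

I_supply ≈ 4.55 A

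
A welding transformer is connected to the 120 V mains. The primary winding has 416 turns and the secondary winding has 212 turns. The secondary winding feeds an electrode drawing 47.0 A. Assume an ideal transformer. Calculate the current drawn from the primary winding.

I_p ≈ 24.0 A

For an ideal transformer I_p N_p = I_s N_s, so I_p = 47.0 × 212/416 = 24.0 A.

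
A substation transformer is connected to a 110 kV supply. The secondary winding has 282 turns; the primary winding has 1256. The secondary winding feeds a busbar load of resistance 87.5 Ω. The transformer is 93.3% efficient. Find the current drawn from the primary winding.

I_p ≈ 67.9 A

V_s = 110000 × 282/1256 = 24697 V.
I_s = V_s/R = 24697/87.5 = 282.26 A.
P_out = V_s I_s = 24697 × 282.26 = 6.9710×10^6 W.
P_in = P_out/η = 6.9710×10^6/0.933 = 7.4716×10^6 W.
I_p = P_in/V_p = 7.4716×10^6/110000 = 67.9 A.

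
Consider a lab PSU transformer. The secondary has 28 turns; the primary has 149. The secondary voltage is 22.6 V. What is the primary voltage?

V_p ≈ 120 V

V_p/V_s = N_p/N_s, so V_p = 22.6 × 149/28 = 120 V.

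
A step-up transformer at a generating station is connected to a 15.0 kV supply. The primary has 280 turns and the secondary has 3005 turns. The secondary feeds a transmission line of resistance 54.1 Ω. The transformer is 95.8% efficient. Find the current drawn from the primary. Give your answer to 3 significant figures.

I_p ≈ 33300 A

V_s = 15000 × 3005/280 = 160980 V.
I_s = V_s/R = 160980/54.1 = 2975.6 A.
P_out = V_s I_s = 160980 × 2975.6 = 4.7902×10^8 W.
P_in = P_out/η = 4.7902×10^8/0.958 = 5.0003×10^8 W.
I_p = P_in/V_p = 5.0003×10^8/15000 = 33300 A.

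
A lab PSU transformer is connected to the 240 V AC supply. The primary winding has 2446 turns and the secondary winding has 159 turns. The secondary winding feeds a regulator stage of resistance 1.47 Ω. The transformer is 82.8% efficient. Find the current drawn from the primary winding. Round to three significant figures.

V_s = 240 × 159/2446 = 15.601 V.
I_s = V_s/R = 15.601/1.47 = 10.613 A.
P_out = V_s I_s = 15.601 × 10.613 = 165.57 W.
P_in = P_out/η = 165.57/0.828 = 199.97 W.
I_p = P_in/V_p = 199.97/240 = 0.833 A.

I_p ≈ 0.833 A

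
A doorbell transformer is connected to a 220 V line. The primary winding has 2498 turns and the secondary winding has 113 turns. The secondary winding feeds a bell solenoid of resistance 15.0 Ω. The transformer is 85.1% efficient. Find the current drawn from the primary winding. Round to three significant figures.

V_s = 220 × 113/2498 = 9.9520 V.
I_s = V_s/R = 9.9520/15.0 = 0.66346 A.
P_out = V_s I_s = 9.9520 × 0.66346 = 6.6028 W.
P_in = P_out/η = 6.6028/0.851 = 7.7588 W.
I_p = P_in/V_p = 7.7588/220 = 0.0353 A.

I_p ≈ 0.0353 A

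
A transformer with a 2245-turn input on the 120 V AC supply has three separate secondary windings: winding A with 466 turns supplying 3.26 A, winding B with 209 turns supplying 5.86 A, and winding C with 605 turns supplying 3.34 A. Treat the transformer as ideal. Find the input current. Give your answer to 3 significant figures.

I_in ≈ 2.12 A

V_A = 120 × 466/2245 = 24.909 V; V_B = 120 × 209/2245 = 11.171 V; V_C = 120 × 605/2245 = 32.339 V.
P_out = V_A I_A + V_B I_B + V_C I_C = 24.909×3.26 + 11.171×5.86 + 32.339×3.34 = 81.202 + 65.465 + 108.01 = 254.68 W.
Ideal ⇒ P_in = P_out, so I_in = P_out/V_in = 254.68/120 = 2.12 A.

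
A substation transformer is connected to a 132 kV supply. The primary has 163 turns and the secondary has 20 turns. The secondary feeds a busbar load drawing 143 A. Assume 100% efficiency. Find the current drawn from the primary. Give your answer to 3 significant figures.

I_p ≈ 17.5 A

For an ideal transformer I_p N_p = I_s N_s, so I_p = 143 × 20/163 = 17.5 A.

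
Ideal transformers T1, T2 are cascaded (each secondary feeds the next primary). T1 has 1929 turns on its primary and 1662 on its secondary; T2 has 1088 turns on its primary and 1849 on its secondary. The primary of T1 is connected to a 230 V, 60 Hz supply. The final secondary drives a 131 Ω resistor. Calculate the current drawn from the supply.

I_supply ≈ 3.76 A

Secondary of T1: V = 230.00 × 1662/1929 = 198.16 V.
Secondary of T2: V = 198.16 × 1849/1088 = 336.77 V.
I_load = 336.77/131 = 2.5708 A, so P_out = 336.77 × 2.5708 = 865.76 W.
All ideal ⇒ P_in = P_out, so I_supply = 865.76/230 = 3.76 A.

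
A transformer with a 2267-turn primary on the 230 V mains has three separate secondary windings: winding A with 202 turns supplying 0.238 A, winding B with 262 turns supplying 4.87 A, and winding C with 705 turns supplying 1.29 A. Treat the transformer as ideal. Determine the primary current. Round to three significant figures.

V_A = 230 × 202/2267 = 20.494 V; V_B = 230 × 262/2267 = 26.581 V; V_C = 230 × 705/2267 = 71.526 V.
P_out = V_A I_A + V_B I_B + V_C I_C = 20.494×0.238 + 26.581×4.87 + 71.526×1.29 = 4.8776 + 129.45 + 92.269 = 226.60 W.
Ideal ⇒ P_in = P_out, so I_p = P_out/V_p = 226.60/230 = 0.985 A.

I_p ≈ 0.985 A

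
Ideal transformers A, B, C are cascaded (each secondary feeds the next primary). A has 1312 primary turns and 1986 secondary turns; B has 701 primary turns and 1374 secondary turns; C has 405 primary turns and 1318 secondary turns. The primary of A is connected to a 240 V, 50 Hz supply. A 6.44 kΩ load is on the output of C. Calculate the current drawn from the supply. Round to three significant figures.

Secondary of A: V = 240.00 × 1986/1312 = 363.29 V.
Secondary of B: V = 363.29 × 1374/701 = 712.07 V.
Secondary of C: V = 712.07 × 1318/405 = 2317.3 V.
I_load = 2317.3/6440 = 0.35983 A, so P_out = 2317.3 × 0.35983 = 833.85 W.
All ideal ⇒ P_in = P_out, so I_supply = 833.85/240 = 3.47 A.

I_supply ≈ 3.47 A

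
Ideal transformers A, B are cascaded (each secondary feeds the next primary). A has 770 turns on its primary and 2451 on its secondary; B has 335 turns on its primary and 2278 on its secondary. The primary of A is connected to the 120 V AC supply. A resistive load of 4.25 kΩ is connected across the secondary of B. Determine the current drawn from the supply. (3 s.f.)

I_supply ≈ 13.2 A

After A: V = 120.00 × 2451/770 = 381.97 V.
After B: V = 381.97 × 2278/335 = 2597.4 V.
I_load = 2597.4/4250 = 0.61116 A, so P_out = 2597.4 × 0.61116 = 1587.4 W.
All ideal ⇒ P_in = P_out, so I_supply = 1587.4/120 = 13.2 A.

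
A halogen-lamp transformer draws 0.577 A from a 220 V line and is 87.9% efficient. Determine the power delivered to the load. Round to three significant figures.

P_out ≈ 112 W

P_in = V_p I_p = 220 × 0.577 = 126.94 W.
P_out = η P_in = 0.879 × 126.94 = 112 W.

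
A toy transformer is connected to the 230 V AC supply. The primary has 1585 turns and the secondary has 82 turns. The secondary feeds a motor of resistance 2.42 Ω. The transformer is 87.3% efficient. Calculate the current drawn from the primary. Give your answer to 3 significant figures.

V_s = 230 × 82/1585 = 11.899 V.
I_s = V_s/R = 11.899/2.42 = 4.9170 A.
P_out = V_s I_s = 11.899 × 4.9170 = 58.507 W.
P_in = P_out/η = 58.507/0.873 = 67.019 W.
I_p = P_in/V_p = 67.019/230 = 0.291 A.

I_p ≈ 0.291 A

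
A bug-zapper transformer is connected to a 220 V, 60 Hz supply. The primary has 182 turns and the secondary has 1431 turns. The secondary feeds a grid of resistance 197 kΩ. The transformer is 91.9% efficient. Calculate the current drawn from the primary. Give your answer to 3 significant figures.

V_s = 220 × 1431/182 = 1729.8 V.
I_s = V_s/R = 1729.8/197000 = 0.0087806 A.
P_out = V_s I_s = 1729.8 × 0.0087806 = 15.189 W.
P_in = P_out/η = 15.189/0.919 = 16.527 W.
I_p = P_in/V_p = 16.527/220 = 0.0751 A.

I_p ≈ 0.0751 A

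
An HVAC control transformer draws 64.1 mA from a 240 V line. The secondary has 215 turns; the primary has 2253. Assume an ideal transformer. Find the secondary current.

I_s ≈ 0.672 A

I_s/I_p = N_p/N_s, so I_s = 0.0641 × 2253/215 = 0.672 A.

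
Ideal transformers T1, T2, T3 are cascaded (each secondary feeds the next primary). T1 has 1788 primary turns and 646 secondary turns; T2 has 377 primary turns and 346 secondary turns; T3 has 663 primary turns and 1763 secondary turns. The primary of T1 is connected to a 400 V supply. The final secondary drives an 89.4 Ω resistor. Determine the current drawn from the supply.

I_supply ≈ 3.48 A

After T1: V = 400.00 × 646/1788 = 144.52 V.
After T2: V = 144.52 × 346/377 = 132.64 V.
After T3: V = 132.64 × 1763/663 = 352.69 V.
I_load = 352.69/89.4 = 3.9451 A, so P_out = 352.69 × 3.9451 = 1391.4 W.
All ideal ⇒ P_in = P_out, so I_supply = 1391.4/400 = 3.48 A.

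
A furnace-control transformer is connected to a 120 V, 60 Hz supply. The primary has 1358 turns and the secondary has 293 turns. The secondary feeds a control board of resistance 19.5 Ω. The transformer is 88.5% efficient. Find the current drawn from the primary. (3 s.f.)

V_s = 120 × 293/1358 = 25.891 V.
I_s = V_s/R = 25.891/19.5 = 1.3277 A.
P_out = V_s I_s = 25.891 × 1.3277 = 34.377 W.
P_in = P_out/η = 34.377/0.885 = 38.844 W.
I_p = P_in/V_p = 38.844/120 = 0.324 A.

I_p ≈ 0.324 A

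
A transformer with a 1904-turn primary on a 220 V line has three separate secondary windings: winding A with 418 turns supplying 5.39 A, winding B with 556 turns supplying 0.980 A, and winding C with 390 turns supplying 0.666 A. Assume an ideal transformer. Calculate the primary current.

V_A = 220 × 418/1904 = 48.298 V; V_B = 220 × 556/1904 = 64.244 V; V_C = 220 × 390/1904 = 45.063 V.
P_out = V_A I_A + V_B I_B + V_C I_C = 48.298×5.39 + 64.244×0.980 + 45.063×0.666 = 260.33 + 62.959 + 30.012 = 353.30 W.
Ideal ⇒ P_in = P_out, so I_p = P_out/V_p = 353.30/220 = 1.61 A.

I_p ≈ 1.61 A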